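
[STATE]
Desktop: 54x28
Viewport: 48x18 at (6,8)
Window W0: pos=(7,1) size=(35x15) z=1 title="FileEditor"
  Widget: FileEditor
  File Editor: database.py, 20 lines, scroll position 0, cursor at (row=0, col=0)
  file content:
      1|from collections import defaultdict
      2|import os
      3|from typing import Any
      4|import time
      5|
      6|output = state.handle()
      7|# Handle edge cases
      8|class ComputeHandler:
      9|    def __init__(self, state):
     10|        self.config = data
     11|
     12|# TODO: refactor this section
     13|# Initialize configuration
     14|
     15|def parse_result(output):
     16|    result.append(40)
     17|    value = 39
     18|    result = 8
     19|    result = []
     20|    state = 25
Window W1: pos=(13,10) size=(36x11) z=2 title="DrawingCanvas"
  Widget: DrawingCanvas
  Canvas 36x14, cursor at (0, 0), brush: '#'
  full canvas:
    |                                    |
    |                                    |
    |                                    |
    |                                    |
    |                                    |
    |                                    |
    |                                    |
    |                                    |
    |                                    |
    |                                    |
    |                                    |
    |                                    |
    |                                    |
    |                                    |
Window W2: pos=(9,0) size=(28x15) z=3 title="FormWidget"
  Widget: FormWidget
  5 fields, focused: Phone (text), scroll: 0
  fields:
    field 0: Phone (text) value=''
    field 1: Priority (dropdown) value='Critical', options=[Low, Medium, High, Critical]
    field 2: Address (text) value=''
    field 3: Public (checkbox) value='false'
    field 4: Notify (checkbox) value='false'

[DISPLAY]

 ┃ ┃                          ┃   ░┃            
 ┃o┃                          ┃   ░┃            
 ┃#┃                          ┃━━━━━━━━━━━┓     
 ┃c┃                          ┃           ┃     
 ┃ ┃                          ┃───────────┨     
 ┃ ┃                          ┃           ┃     
 ┃ ┗━━━━━━━━━━━━━━━━━━━━━━━━━━┛           ┃     
 ┗━━━━━┃                                  ┃     
       ┃                                  ┃     
       ┃                                  ┃     
       ┃                                  ┃     
       ┃                                  ┃     
       ┗━━━━━━━━━━━━━━━━━━━━━━━━━━━━━━━━━━┛     
                                                
                                                
                                                
                                                
                                                


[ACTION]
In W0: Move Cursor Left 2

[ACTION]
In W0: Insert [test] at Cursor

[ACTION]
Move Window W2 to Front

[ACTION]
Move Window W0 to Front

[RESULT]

 ┃                                ░┃            
 ┃output = state.handle()         ░┃            
 ┃# Handle edge cases             ░┃━━━━━━┓     
 ┃class ComputeHandler:           ░┃      ┃     
 ┃    def __init__(self, state):  ░┃──────┨     
 ┃        self.config = data      ░┃      ┃     
 ┃                                ▼┃      ┃     
 ┗━━━━━━━━━━━━━━━━━━━━━━━━━━━━━━━━━┛      ┃     
       ┃                                  ┃     
       ┃                                  ┃     
       ┃                                  ┃     
       ┃                                  ┃     
       ┗━━━━━━━━━━━━━━━━━━━━━━━━━━━━━━━━━━┛     
                                                
                                                
                                                
                                                
                                                


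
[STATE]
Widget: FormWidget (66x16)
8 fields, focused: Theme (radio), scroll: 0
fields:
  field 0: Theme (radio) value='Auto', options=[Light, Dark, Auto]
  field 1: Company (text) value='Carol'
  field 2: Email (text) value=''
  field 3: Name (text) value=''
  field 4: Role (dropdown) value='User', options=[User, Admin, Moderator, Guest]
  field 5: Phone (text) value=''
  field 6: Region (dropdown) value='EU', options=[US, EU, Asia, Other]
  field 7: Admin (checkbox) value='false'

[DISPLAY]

> Theme:      ( ) Light  ( ) Dark  (●) Auto                       
  Company:    [Carol                                             ]
  Email:      [                                                  ]
  Name:       [                                                  ]
  Role:       [User                                             ▼]
  Phone:      [                                                  ]
  Region:     [EU                                               ▼]
  Admin:      [ ]                                                 
                                                                  
                                                                  
                                                                  
                                                                  
                                                                  
                                                                  
                                                                  
                                                                  


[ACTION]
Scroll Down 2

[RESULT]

  Email:      [                                                  ]
  Name:       [                                                  ]
  Role:       [User                                             ▼]
  Phone:      [                                                  ]
  Region:     [EU                                               ▼]
  Admin:      [ ]                                                 
                                                                  
                                                                  
                                                                  
                                                                  
                                                                  
                                                                  
                                                                  
                                                                  
                                                                  
                                                                  


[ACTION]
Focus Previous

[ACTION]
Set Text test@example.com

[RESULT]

  Email:      [                                                  ]
  Name:       [                                                  ]
  Role:       [User                                             ▼]
  Phone:      [                                                  ]
  Region:     [EU                                               ▼]
> Admin:      [ ]                                                 
                                                                  
                                                                  
                                                                  
                                                                  
                                                                  
                                                                  
                                                                  
                                                                  
                                                                  
                                                                  


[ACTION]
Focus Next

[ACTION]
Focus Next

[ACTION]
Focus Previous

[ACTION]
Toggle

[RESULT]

  Email:      [                                                  ]
  Name:       [                                                  ]
  Role:       [User                                             ▼]
  Phone:      [                                                  ]
  Region:     [EU                                               ▼]
  Admin:      [ ]                                                 
                                                                  
                                                                  
                                                                  
                                                                  
                                                                  
                                                                  
                                                                  
                                                                  
                                                                  
                                                                  


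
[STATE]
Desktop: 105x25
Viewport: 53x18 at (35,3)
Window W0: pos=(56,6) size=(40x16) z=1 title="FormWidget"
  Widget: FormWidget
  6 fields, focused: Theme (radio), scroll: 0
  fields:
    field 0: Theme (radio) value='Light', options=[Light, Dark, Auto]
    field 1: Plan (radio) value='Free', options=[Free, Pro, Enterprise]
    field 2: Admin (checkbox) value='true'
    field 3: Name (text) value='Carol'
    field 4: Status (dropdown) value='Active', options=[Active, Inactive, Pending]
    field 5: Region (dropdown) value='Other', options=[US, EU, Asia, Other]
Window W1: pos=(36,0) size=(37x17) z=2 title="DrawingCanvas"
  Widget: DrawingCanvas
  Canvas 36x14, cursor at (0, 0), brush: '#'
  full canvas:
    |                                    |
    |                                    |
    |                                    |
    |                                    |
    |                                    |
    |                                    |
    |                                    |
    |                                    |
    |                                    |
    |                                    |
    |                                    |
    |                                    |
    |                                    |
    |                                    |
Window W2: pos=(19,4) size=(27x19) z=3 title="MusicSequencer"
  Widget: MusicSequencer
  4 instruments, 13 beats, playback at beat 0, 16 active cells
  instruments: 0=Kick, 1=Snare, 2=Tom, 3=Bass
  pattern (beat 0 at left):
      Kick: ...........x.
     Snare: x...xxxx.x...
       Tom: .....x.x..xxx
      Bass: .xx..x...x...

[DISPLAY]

 ┃+                                  ┃               
━━━━━━━━━━┓                          ┃               
          ┃                          ┃               
──────────┨                          ┃━━━━━━━━━━━━━━━
9012      ┃                          ┃               
··█·      ┃                          ┃───────────────
█···      ┃                          ┃) Light  ( ) Da
·███      ┃                          ┃) Free  ( ) Pro
█···      ┃                          ┃]              
          ┃                          ┃arol           
          ┃                          ┃ctive          
          ┃                          ┃ther           
          ┃                          ┃               
          ┃━━━━━━━━━━━━━━━━━━━━━━━━━━┛               
          ┃          ┃                               
          ┃          ┃                               
          ┃          ┃                               
          ┃          ┃                               


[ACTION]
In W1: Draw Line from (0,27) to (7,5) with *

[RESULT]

 ┃+                         **       ┃               
━━━━━━━━━━┓              ***         ┃               
          ┃           ***            ┃               
──────────┨       ****               ┃━━━━━━━━━━━━━━━
9012      ┃    ***                   ┃               
··█·      ┃ ***                      ┃───────────────
█···      ┃*                         ┃) Light  ( ) Da
·███      ┃                          ┃) Free  ( ) Pro
█···      ┃                          ┃]              
          ┃                          ┃arol           
          ┃                          ┃ctive          
          ┃                          ┃ther           
          ┃                          ┃               
          ┃━━━━━━━━━━━━━━━━━━━━━━━━━━┛               
          ┃          ┃                               
          ┃          ┃                               
          ┃          ┃                               
          ┃          ┃                               


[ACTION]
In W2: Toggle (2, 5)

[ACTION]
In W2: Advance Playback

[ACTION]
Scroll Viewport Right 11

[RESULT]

                 **       ┃                          
              ***         ┃                          
           ***            ┃                          
       ****               ┃━━━━━━━━━━━━━━━━━━━━━━┓   
    ***                   ┃                      ┃   
 ***                      ┃──────────────────────┨   
*                         ┃) Light  ( ) Dark  ( )┃   
                          ┃) Free  ( ) Pro  ( ) E┃   
                          ┃]                     ┃   
                          ┃arol                 ]┃   
                          ┃ctive               ▼]┃   
                          ┃ther                ▼]┃   
                          ┃                      ┃   
━━━━━━━━━━━━━━━━━━━━━━━━━━┛                      ┃   
          ┃                                      ┃   
          ┃                                      ┃   
          ┃                                      ┃   
          ┃                                      ┃   


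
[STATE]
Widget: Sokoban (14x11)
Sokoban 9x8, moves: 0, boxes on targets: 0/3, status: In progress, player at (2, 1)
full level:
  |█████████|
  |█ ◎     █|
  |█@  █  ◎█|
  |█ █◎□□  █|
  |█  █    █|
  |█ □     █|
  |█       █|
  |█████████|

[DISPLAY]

█████████     
█ ◎     █     
█@  █  ◎█     
█ █◎□□  █     
█  █    █     
█ □     █     
█       █     
█████████     
Moves: 0  0/3 
              
              


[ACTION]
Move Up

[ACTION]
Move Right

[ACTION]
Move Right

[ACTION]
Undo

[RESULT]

█████████     
█ +     █     
█   █  ◎█     
█ █◎□□  █     
█  █    █     
█ □     █     
█       █     
█████████     
Moves: 2  0/3 
              
              


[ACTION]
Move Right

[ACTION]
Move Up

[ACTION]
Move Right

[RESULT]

█████████     
█ ◎ @   █     
█   █  ◎█     
█ █◎□□  █     
█  █    █     
█ □     █     
█       █     
█████████     
Moves: 4  0/3 
              
              


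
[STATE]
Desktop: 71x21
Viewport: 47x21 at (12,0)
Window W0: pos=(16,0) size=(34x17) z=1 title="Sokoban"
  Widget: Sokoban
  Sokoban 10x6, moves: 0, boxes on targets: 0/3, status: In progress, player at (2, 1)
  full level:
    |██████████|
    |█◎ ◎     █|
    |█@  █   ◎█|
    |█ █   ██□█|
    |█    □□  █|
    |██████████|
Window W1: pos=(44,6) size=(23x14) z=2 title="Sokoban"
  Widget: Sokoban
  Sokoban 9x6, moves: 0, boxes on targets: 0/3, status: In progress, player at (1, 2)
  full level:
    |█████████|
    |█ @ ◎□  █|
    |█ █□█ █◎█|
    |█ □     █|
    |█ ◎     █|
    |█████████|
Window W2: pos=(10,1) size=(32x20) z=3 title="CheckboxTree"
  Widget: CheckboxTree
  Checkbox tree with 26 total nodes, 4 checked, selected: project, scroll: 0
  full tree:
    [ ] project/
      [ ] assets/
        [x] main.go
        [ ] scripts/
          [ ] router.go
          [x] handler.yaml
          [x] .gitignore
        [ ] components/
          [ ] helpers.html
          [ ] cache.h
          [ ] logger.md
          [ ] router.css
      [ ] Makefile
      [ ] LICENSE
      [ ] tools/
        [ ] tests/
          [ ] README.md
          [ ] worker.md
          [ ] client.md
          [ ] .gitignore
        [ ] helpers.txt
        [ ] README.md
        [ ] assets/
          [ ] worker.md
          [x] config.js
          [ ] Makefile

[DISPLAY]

    ┏━━━━━━━━━━━━━━━━━━━━━━━━━━━━━━━━┓         
━━━━━━━━━━━━━━━━━━━━━━━━━━━━━┓       ┃         
CheckboxTree                 ┃───────┨         
─────────────────────────────┨       ┃         
[-] project/                 ┃       ┃         
  [-] assets/                ┃       ┃         
    [x] main.go              ┃  ┏━━━━━━━━━━━━━━
    [-] scripts/             ┃  ┃ Sokoban      
      [ ] router.go          ┃  ┠──────────────
      [x] handler.yaml       ┃  ┃█████████     
      [x] .gitignore         ┃  ┃█ @ ◎□  █     
    [ ] components/          ┃  ┃█ █□█ █◎█     
      [ ] helpers.html       ┃  ┃█ □     █     
      [ ] cache.h            ┃  ┃█ ◎     █     
      [ ] logger.md          ┃  ┃█████████     
      [ ] router.css         ┃  ┃Moves: 0  0/3 
  [ ] Makefile               ┃━━┃              
  [ ] LICENSE                ┃  ┃              
  [-] tools/                 ┃  ┃              
    [ ] tests/               ┃  ┗━━━━━━━━━━━━━━
━━━━━━━━━━━━━━━━━━━━━━━━━━━━━┛                 


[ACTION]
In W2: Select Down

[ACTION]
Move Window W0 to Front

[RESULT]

    ┏━━━━━━━━━━━━━━━━━━━━━━━━━━━━━━━━┓         
━━━━┃ Sokoban                        ┃         
Chec┠────────────────────────────────┨         
────┃██████████                      ┃         
[-] ┃█◎ ◎     █                      ┃         
  [-┃█@  █   ◎█                      ┃         
    ┃█ █   ██□█                      ┃━━━━━━━━━
    ┃█    □□  █                      ┃ban      
    ┃██████████                      ┃─────────
    ┃Moves: 0  0/3                   ┃████     
    ┃                                ┃□  █     
    ┃                                ┃ █◎█     
    ┃                                ┃   █     
    ┃                                ┃   █     
    ┃                                ┃████     
    ┃                                ┃: 0  0/3 
  [ ┗━━━━━━━━━━━━━━━━━━━━━━━━━━━━━━━━┛         
  [ ] LICENSE                ┃  ┃              
  [-] tools/                 ┃  ┃              
    [ ] tests/               ┃  ┗━━━━━━━━━━━━━━
━━━━━━━━━━━━━━━━━━━━━━━━━━━━━┛                 


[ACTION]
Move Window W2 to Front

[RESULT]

    ┏━━━━━━━━━━━━━━━━━━━━━━━━━━━━━━━━┓         
━━━━━━━━━━━━━━━━━━━━━━━━━━━━━┓       ┃         
CheckboxTree                 ┃───────┨         
─────────────────────────────┨       ┃         
[-] project/                 ┃       ┃         
  [-] assets/                ┃       ┃         
    [x] main.go              ┃       ┃━━━━━━━━━
    [-] scripts/             ┃       ┃ban      
      [ ] router.go          ┃       ┃─────────
      [x] handler.yaml       ┃       ┃████     
      [x] .gitignore         ┃       ┃□  █     
    [ ] components/          ┃       ┃ █◎█     
      [ ] helpers.html       ┃       ┃   █     
      [ ] cache.h            ┃       ┃   █     
      [ ] logger.md          ┃       ┃████     
      [ ] router.css         ┃       ┃: 0  0/3 
  [ ] Makefile               ┃━━━━━━━┛         
  [ ] LICENSE                ┃  ┃              
  [-] tools/                 ┃  ┃              
    [ ] tests/               ┃  ┗━━━━━━━━━━━━━━
━━━━━━━━━━━━━━━━━━━━━━━━━━━━━┛                 


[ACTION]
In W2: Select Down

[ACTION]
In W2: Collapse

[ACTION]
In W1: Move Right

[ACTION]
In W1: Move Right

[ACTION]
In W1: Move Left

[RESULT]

    ┏━━━━━━━━━━━━━━━━━━━━━━━━━━━━━━━━┓         
━━━━━━━━━━━━━━━━━━━━━━━━━━━━━┓       ┃         
CheckboxTree                 ┃───────┨         
─────────────────────────────┨       ┃         
[-] project/                 ┃       ┃         
  [-] assets/                ┃       ┃         
    [x] main.go              ┃       ┃━━━━━━━━━
    [-] scripts/             ┃       ┃ban      
      [ ] router.go          ┃       ┃─────────
      [x] handler.yaml       ┃       ┃████     
      [x] .gitignore         ┃       ┃□  █     
    [ ] components/          ┃       ┃ █◎█     
      [ ] helpers.html       ┃       ┃   █     
      [ ] cache.h            ┃       ┃   █     
      [ ] logger.md          ┃       ┃████     
      [ ] router.css         ┃       ┃: 3  0/3 
  [ ] Makefile               ┃━━━━━━━┛         
  [ ] LICENSE                ┃  ┃              
  [-] tools/                 ┃  ┃              
    [ ] tests/               ┃  ┗━━━━━━━━━━━━━━
━━━━━━━━━━━━━━━━━━━━━━━━━━━━━┛                 


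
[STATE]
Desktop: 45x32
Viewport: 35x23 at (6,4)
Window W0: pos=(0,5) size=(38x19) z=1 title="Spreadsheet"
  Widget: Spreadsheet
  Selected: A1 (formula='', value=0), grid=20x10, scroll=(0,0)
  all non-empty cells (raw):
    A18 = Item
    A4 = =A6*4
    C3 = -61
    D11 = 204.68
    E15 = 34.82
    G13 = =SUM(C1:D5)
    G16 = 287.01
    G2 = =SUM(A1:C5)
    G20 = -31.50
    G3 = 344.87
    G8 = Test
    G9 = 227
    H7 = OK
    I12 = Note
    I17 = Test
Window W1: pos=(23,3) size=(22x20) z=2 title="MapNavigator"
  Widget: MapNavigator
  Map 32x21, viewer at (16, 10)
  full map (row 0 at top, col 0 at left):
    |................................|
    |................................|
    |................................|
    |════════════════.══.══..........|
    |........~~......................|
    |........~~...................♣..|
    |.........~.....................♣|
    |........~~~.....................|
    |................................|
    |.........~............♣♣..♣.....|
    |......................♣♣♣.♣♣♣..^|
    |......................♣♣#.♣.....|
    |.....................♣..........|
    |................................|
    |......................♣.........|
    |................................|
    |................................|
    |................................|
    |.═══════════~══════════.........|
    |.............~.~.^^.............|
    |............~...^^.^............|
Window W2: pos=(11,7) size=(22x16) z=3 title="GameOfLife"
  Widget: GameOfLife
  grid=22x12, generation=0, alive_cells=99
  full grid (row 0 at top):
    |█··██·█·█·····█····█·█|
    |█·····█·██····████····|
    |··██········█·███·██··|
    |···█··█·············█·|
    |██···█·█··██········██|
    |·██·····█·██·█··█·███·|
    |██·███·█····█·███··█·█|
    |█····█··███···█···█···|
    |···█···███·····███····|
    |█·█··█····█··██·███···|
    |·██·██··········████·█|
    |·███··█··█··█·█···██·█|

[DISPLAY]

                 ┃ MapNavigator    
━━━━━━━━━━━━━━━━━┠─────────────────
adsheet          ┃.................
─────┏━━━━━━━━━━━━━━━━━━━━┓═.══.══.
     ┃ GameOfLife         ┃........
  A  ┠────────────────────┨........
-----┃Gen: 0              ┃........
    [┃··██·█·█·····█····█·┃........
     ┃·····█·██····████···┃........
     ┃·██········█·███·██·┃.......♣
     ┃··█··█·············█┃.@.....♣
     ┃█···█·█··██········█┃.......♣
     ┃██·····█·██·█··█·███┃......♣.
     ┃█·███·█····█·███··█·┃........
     ┃····█··███···█···█··┃.......♣
     ┃··█···███·····███···┃........
     ┃·█··█····█··██·███··┃........
     ┃██·██··········████·┃........
     ┗━━━━━━━━━━━━━━━━━━━━┛━━━━━━━━
━━━━━━━━━━━━━━━━━━━━━━━━━━━━━━━┛   
                                   
                                   
                                   


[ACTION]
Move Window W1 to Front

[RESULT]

                 ┃ MapNavigator    
━━━━━━━━━━━━━━━━━┠─────────────────
adsheet          ┃.................
─────┏━━━━━━━━━━━┃══════════.══.══.
     ┃ GameOfLife┃..~~.............
  A  ┠───────────┃..~~.............
-----┃Gen: 0     ┃...~.............
    [┃··██·█·█···┃..~~~............
     ┃·····█·██··┃.................
     ┃·██········┃...~............♣
     ┃··█··█·····┃..........@.....♣
     ┃█···█·█··██┃................♣
     ┃██·····█·██┃...............♣.
     ┃█·███·█····┃.................
     ┃····█··███·┃................♣
     ┃··█···███··┃.................
     ┃·█··█····█·┃.................
     ┃██·██······┃.................
     ┗━━━━━━━━━━━┗━━━━━━━━━━━━━━━━━
━━━━━━━━━━━━━━━━━━━━━━━━━━━━━━━┛   
                                   
                                   
                                   


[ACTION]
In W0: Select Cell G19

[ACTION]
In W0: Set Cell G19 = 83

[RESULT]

                 ┃ MapNavigator    
━━━━━━━━━━━━━━━━━┠─────────────────
adsheet          ┃.................
─────┏━━━━━━━━━━━┃══════════.══.══.
83   ┃ GameOfLife┃..~~.............
  A  ┠───────────┃..~~.............
-----┃Gen: 0     ┃...~.............
     ┃··██·█·█···┃..~~~............
     ┃·····█·██··┃.................
     ┃·██········┃...~............♣
     ┃··█··█·····┃..........@.....♣
     ┃█···█·█··██┃................♣
     ┃██·····█·██┃...............♣.
     ┃█·███·█····┃.................
     ┃····█··███·┃................♣
     ┃··█···███··┃.................
     ┃·█··█····█·┃.................
     ┃██·██······┃.................
     ┗━━━━━━━━━━━┗━━━━━━━━━━━━━━━━━
━━━━━━━━━━━━━━━━━━━━━━━━━━━━━━━┛   
                                   
                                   
                                   


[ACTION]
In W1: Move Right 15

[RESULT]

                 ┃ MapNavigator    
━━━━━━━━━━━━━━━━━┠─────────────────
adsheet          ┃...........      
─────┏━━━━━━━━━━━┃═..........      
83   ┃ GameOfLife┃...........      
  A  ┠───────────┃........♣..      
-----┃Gen: 0     ┃..........♣      
     ┃··██·█·█···┃...........      
     ┃·····█·██··┃...........      
     ┃·██········┃.♣♣..♣.....      
     ┃··█··█·····┃.♣♣♣.♣♣♣..@      
     ┃█···█·█··██┃.♣♣#.♣.....      
     ┃██·····█·██┃♣..........      
     ┃█·███·█····┃...........      
     ┃····█··███·┃.♣.........      
     ┃··█···███··┃...........      
     ┃·█··█····█·┃...........      
     ┃██·██······┃...........      
     ┗━━━━━━━━━━━┗━━━━━━━━━━━━━━━━━
━━━━━━━━━━━━━━━━━━━━━━━━━━━━━━━┛   
                                   
                                   
                                   


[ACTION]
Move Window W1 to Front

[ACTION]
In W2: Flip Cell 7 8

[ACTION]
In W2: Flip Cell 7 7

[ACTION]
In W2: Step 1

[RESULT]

                 ┃ MapNavigator    
━━━━━━━━━━━━━━━━━┠─────────────────
adsheet          ┃...........      
─────┏━━━━━━━━━━━┃═..........      
83   ┃ GameOfLife┃...........      
  A  ┠───────────┃........♣..      
-----┃Gen: 1     ┃..........♣      
     ┃····█··██··┃...........      
     ┃██·██··██··┃...........      
     ┃·██···█····┃.♣♣..♣.....      
     ┃█·██·█····█┃.♣♣♣.♣♣♣..@      
     ┃█····██·███┃.♣♣#.♣.....      
     ┃··█·█·████·┃♣..........      
     ┃··███·█····┃...........      
     ┃███·█·█·██·┃.♣.........      
     ┃█··█··█····┃...........      
     ┃·█··██·██··┃...........      
     ┃···███·····┃...........      
     ┗━━━━━━━━━━━┗━━━━━━━━━━━━━━━━━
━━━━━━━━━━━━━━━━━━━━━━━━━━━━━━━┛   
                                   
                                   
                                   


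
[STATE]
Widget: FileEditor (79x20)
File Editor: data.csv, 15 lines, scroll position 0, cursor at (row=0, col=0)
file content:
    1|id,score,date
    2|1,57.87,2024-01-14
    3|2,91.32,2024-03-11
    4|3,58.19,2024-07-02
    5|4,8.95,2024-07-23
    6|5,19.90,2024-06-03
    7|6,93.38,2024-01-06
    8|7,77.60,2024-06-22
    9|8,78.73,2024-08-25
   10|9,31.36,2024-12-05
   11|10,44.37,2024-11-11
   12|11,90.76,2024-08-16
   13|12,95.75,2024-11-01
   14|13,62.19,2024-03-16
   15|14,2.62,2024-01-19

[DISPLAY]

█d,score,date                                                                 ▲
1,57.87,2024-01-14                                                            █
2,91.32,2024-03-11                                                            ░
3,58.19,2024-07-02                                                            ░
4,8.95,2024-07-23                                                             ░
5,19.90,2024-06-03                                                            ░
6,93.38,2024-01-06                                                            ░
7,77.60,2024-06-22                                                            ░
8,78.73,2024-08-25                                                            ░
9,31.36,2024-12-05                                                            ░
10,44.37,2024-11-11                                                           ░
11,90.76,2024-08-16                                                           ░
12,95.75,2024-11-01                                                           ░
13,62.19,2024-03-16                                                           ░
14,2.62,2024-01-19                                                            ░
                                                                              ░
                                                                              ░
                                                                              ░
                                                                              ░
                                                                              ▼


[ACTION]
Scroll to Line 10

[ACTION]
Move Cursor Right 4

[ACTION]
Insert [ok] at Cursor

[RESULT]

id,sok█ore,date                                                               ▲
1,57.87,2024-01-14                                                            █
2,91.32,2024-03-11                                                            ░
3,58.19,2024-07-02                                                            ░
4,8.95,2024-07-23                                                             ░
5,19.90,2024-06-03                                                            ░
6,93.38,2024-01-06                                                            ░
7,77.60,2024-06-22                                                            ░
8,78.73,2024-08-25                                                            ░
9,31.36,2024-12-05                                                            ░
10,44.37,2024-11-11                                                           ░
11,90.76,2024-08-16                                                           ░
12,95.75,2024-11-01                                                           ░
13,62.19,2024-03-16                                                           ░
14,2.62,2024-01-19                                                            ░
                                                                              ░
                                                                              ░
                                                                              ░
                                                                              ░
                                                                              ▼


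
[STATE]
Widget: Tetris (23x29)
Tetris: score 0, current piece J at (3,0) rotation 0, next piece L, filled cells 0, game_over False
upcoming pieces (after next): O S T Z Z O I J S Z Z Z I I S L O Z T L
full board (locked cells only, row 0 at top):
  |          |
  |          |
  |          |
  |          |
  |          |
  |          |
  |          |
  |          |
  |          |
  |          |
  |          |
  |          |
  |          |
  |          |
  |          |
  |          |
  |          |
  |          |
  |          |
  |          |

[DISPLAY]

   █      │Next:       
   ███    │  ▒         
          │▒▒▒         
          │            
          │            
          │            
          │Score:      
          │0           
          │            
          │            
          │            
          │            
          │            
          │            
          │            
          │            
          │            
          │            
          │            
          │            
          │            
          │            
          │            
          │            
          │            
          │            
          │            
          │            
          │            


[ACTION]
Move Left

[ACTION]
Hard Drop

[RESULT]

     ▒    │Next:       
   ▒▒▒    │▓▓          
          │▓▓          
          │            
          │            
          │            
          │Score:      
          │0           
          │            
          │            
          │            
          │            
          │            
          │            
          │            
          │            
          │            
          │            
  █       │            
  ███     │            
          │            
          │            
          │            
          │            
          │            
          │            
          │            
          │            
          │            


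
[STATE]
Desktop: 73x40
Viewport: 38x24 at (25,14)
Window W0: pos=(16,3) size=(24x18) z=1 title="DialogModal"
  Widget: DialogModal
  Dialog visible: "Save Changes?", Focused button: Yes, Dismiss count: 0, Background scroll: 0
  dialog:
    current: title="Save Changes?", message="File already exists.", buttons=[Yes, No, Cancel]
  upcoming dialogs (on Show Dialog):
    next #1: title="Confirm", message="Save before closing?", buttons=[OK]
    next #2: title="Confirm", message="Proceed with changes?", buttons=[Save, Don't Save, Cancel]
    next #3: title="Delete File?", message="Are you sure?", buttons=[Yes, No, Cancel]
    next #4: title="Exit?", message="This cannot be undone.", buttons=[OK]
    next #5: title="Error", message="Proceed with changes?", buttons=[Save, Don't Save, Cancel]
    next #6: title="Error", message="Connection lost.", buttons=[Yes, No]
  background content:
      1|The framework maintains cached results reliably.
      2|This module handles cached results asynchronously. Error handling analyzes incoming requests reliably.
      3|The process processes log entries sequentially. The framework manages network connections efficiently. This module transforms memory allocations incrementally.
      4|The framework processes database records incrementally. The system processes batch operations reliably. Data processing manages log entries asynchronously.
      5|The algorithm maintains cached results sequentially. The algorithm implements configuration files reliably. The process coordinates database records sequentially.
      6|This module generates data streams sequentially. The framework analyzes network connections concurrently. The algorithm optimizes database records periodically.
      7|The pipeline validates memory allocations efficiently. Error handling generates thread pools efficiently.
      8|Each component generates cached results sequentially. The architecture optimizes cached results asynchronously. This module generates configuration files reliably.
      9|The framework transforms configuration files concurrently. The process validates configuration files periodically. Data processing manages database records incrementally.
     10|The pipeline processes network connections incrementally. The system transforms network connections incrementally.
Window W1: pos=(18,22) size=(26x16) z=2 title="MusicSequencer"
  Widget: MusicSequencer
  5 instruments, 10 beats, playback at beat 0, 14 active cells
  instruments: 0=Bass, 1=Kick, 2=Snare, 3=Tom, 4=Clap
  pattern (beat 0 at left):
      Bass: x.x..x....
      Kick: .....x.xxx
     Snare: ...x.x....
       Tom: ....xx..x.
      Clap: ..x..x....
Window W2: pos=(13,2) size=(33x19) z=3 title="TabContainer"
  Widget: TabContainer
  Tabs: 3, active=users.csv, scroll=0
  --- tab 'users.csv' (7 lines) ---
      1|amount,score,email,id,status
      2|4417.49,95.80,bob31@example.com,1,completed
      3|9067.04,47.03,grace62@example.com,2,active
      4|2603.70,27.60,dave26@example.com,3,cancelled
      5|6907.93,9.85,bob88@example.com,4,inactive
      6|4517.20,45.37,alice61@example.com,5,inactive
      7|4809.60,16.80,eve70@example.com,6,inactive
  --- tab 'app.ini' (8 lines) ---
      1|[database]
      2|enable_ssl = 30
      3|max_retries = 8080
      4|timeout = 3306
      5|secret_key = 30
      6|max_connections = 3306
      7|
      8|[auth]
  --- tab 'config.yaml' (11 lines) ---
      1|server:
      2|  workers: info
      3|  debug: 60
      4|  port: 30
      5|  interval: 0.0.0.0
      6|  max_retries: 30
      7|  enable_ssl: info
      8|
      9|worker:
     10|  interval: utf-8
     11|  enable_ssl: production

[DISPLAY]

                    ┃                 
                    ┃                 
                    ┃                 
                    ┃                 
                    ┃                 
                    ┃                 
━━━━━━━━━━━━━━━━━━━━┛                 
                                      
━━━━━━━━━━━━━━━━━━┓                   
Sequencer         ┃                   
──────────────────┨                   
▼123456789        ┃                   
█·█··█····        ┃                   
·····█·███        ┃                   
···█·█····        ┃                   
····██··█·        ┃                   
··█··█····        ┃                   
                  ┃                   
                  ┃                   
                  ┃                   
                  ┃                   
                  ┃                   
                  ┃                   
━━━━━━━━━━━━━━━━━━┛                   


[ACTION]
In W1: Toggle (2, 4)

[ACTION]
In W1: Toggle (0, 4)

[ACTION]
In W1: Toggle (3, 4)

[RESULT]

                    ┃                 
                    ┃                 
                    ┃                 
                    ┃                 
                    ┃                 
                    ┃                 
━━━━━━━━━━━━━━━━━━━━┛                 
                                      
━━━━━━━━━━━━━━━━━━┓                   
Sequencer         ┃                   
──────────────────┨                   
▼123456789        ┃                   
█·█·██····        ┃                   
·····█·███        ┃                   
···███····        ┃                   
·····█··█·        ┃                   
··█··█····        ┃                   
                  ┃                   
                  ┃                   
                  ┃                   
                  ┃                   
                  ┃                   
                  ┃                   
━━━━━━━━━━━━━━━━━━┛                   
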